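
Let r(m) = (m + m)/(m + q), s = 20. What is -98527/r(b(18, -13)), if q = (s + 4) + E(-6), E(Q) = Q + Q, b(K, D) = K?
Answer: -492635/6 ≈ -82106.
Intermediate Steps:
E(Q) = 2*Q
q = 12 (q = (20 + 4) + 2*(-6) = 24 - 12 = 12)
r(m) = 2*m/(12 + m) (r(m) = (m + m)/(m + 12) = (2*m)/(12 + m) = 2*m/(12 + m))
-98527/r(b(18, -13)) = -98527/(2*18/(12 + 18)) = -98527/(2*18/30) = -98527/(2*18*(1/30)) = -98527/6/5 = -98527*5/6 = -492635/6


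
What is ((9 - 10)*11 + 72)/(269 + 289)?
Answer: 61/558 ≈ 0.10932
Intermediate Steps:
((9 - 10)*11 + 72)/(269 + 289) = (-1*11 + 72)/558 = (-11 + 72)*(1/558) = 61*(1/558) = 61/558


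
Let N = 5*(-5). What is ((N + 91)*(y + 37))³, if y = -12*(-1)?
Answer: 33823616904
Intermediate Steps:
N = -25
y = 12
((N + 91)*(y + 37))³ = ((-25 + 91)*(12 + 37))³ = (66*49)³ = 3234³ = 33823616904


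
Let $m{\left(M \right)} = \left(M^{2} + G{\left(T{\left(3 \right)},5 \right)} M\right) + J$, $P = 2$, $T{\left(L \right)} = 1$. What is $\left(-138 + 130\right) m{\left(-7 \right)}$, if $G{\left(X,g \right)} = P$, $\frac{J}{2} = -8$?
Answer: $-152$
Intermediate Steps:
$J = -16$ ($J = 2 \left(-8\right) = -16$)
$G{\left(X,g \right)} = 2$
$m{\left(M \right)} = -16 + M^{2} + 2 M$ ($m{\left(M \right)} = \left(M^{2} + 2 M\right) - 16 = -16 + M^{2} + 2 M$)
$\left(-138 + 130\right) m{\left(-7 \right)} = \left(-138 + 130\right) \left(-16 + \left(-7\right)^{2} + 2 \left(-7\right)\right) = - 8 \left(-16 + 49 - 14\right) = \left(-8\right) 19 = -152$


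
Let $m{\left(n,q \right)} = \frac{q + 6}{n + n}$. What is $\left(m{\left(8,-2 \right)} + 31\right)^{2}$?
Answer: $\frac{15625}{16} \approx 976.56$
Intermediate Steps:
$m{\left(n,q \right)} = \frac{6 + q}{2 n}$
$\left(m{\left(8,-2 \right)} + 31\right)^{2} = \left(\frac{6 - 2}{2 \cdot 8} + 31\right)^{2} = \left(\frac{1}{2} \cdot \frac{1}{8} \cdot 4 + 31\right)^{2} = \left(\frac{1}{4} + 31\right)^{2} = \left(\frac{125}{4}\right)^{2} = \frac{15625}{16}$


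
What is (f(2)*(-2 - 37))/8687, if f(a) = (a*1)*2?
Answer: -156/8687 ≈ -0.017958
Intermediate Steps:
f(a) = 2*a (f(a) = a*2 = 2*a)
(f(2)*(-2 - 37))/8687 = ((2*2)*(-2 - 37))/8687 = (4*(-39))*(1/8687) = -156*1/8687 = -156/8687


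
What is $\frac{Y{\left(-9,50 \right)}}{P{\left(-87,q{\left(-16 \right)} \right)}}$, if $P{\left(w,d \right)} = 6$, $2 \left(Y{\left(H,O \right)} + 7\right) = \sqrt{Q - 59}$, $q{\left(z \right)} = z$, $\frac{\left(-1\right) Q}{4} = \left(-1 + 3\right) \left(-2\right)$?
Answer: $- \frac{7}{6} + \frac{i \sqrt{43}}{12} \approx -1.1667 + 0.54645 i$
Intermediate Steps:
$Q = 16$ ($Q = - 4 \left(-1 + 3\right) \left(-2\right) = - 4 \cdot 2 \left(-2\right) = \left(-4\right) \left(-4\right) = 16$)
$Y{\left(H,O \right)} = -7 + \frac{i \sqrt{43}}{2}$ ($Y{\left(H,O \right)} = -7 + \frac{\sqrt{16 - 59}}{2} = -7 + \frac{\sqrt{-43}}{2} = -7 + \frac{i \sqrt{43}}{2}$)
$\frac{Y{\left(-9,50 \right)}}{P{\left(-87,q{\left(-16 \right)} \right)}} = \frac{-7 + \frac{i \sqrt{43}}{2}}{6} = \left(-7 + \frac{i \sqrt{43}}{2}\right) \frac{1}{6} = - \frac{7}{6} + \frac{i \sqrt{43}}{12}$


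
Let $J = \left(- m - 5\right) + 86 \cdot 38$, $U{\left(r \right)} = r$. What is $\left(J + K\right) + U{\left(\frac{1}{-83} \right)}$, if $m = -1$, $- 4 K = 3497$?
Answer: $\frac{793393}{332} \approx 2389.7$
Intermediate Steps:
$K = - \frac{3497}{4}$ ($K = \left(- \frac{1}{4}\right) 3497 = - \frac{3497}{4} \approx -874.25$)
$J = 3264$ ($J = \left(\left(-1\right) \left(-1\right) - 5\right) + 86 \cdot 38 = \left(1 - 5\right) + 3268 = -4 + 3268 = 3264$)
$\left(J + K\right) + U{\left(\frac{1}{-83} \right)} = \left(3264 - \frac{3497}{4}\right) + \frac{1}{-83} = \frac{9559}{4} - \frac{1}{83} = \frac{793393}{332}$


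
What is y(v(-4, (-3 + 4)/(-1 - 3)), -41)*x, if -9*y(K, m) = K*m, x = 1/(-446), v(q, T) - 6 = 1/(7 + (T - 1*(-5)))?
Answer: -5863/94329 ≈ -0.062155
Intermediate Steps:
v(q, T) = 6 + 1/(12 + T) (v(q, T) = 6 + 1/(7 + (T - 1*(-5))) = 6 + 1/(7 + (T + 5)) = 6 + 1/(7 + (5 + T)) = 6 + 1/(12 + T))
x = -1/446 ≈ -0.0022422
y(K, m) = -K*m/9
y(v(-4, (-3 + 4)/(-1 - 3)), -41)*x = -⅑*(73 + 6*((-3 + 4)/(-1 - 3)))/(12 + (-3 + 4)/(-1 - 3))*(-41)*(-1/446) = -⅑*(73 + 6*(1/(-4)))/(12 + 1/(-4))*(-41)*(-1/446) = -⅑*(73 + 6*(1*(-¼)))/(12 + 1*(-¼))*(-41)*(-1/446) = -⅑*(73 + 6*(-¼))/(12 - ¼)*(-41)*(-1/446) = -⅑*(73 - 3/2)/(47/4)*(-41)*(-1/446) = -⅑*(4/47)*(143/2)*(-41)*(-1/446) = -⅑*286/47*(-41)*(-1/446) = (11726/423)*(-1/446) = -5863/94329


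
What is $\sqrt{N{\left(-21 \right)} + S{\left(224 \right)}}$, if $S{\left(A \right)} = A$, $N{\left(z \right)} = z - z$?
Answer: $4 \sqrt{14} \approx 14.967$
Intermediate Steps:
$N{\left(z \right)} = 0$
$\sqrt{N{\left(-21 \right)} + S{\left(224 \right)}} = \sqrt{0 + 224} = \sqrt{224} = 4 \sqrt{14}$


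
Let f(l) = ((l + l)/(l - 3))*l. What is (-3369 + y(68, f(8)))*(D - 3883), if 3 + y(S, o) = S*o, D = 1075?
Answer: 22902048/5 ≈ 4.5804e+6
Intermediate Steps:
f(l) = 2*l²/(-3 + l) (f(l) = ((2*l)/(-3 + l))*l = (2*l/(-3 + l))*l = 2*l²/(-3 + l))
y(S, o) = -3 + S*o
(-3369 + y(68, f(8)))*(D - 3883) = (-3369 + (-3 + 68*(2*8²/(-3 + 8))))*(1075 - 3883) = (-3369 + (-3 + 68*(2*64/5)))*(-2808) = (-3369 + (-3 + 68*(2*64*(⅕))))*(-2808) = (-3369 + (-3 + 68*(128/5)))*(-2808) = (-3369 + (-3 + 8704/5))*(-2808) = (-3369 + 8689/5)*(-2808) = -8156/5*(-2808) = 22902048/5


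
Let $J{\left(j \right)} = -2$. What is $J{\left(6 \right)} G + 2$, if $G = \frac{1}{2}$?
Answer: $1$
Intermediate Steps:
$G = \frac{1}{2} \approx 0.5$
$J{\left(6 \right)} G + 2 = \left(-2\right) \frac{1}{2} + 2 = -1 + 2 = 1$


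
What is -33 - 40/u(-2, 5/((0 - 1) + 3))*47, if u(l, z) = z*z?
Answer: -1669/5 ≈ -333.80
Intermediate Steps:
u(l, z) = z**2
-33 - 40/u(-2, 5/((0 - 1) + 3))*47 = -33 - 40*((0 - 1) + 3)**2/25*47 = -33 - 40*(-1 + 3)**2/25*47 = -33 - 40/((5/2)**2)*47 = -33 - 40/25/4*47 = -33 - 40*4/25*47 = -33 - 32/5*47 = -33 - 1504/5 = -1669/5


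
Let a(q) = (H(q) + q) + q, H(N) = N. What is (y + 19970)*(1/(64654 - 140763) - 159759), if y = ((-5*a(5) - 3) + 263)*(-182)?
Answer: 166579638928400/76109 ≈ 2.1887e+9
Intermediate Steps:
a(q) = 3*q (a(q) = (q + q) + q = 2*q + q = 3*q)
y = -33670 (y = ((-15*5 - 3) + 263)*(-182) = ((-5*15 - 3) + 263)*(-182) = ((-75 - 3) + 263)*(-182) = (-78 + 263)*(-182) = 185*(-182) = -33670)
(y + 19970)*(1/(64654 - 140763) - 159759) = (-33670 + 19970)*(1/(64654 - 140763) - 159759) = -13700*(1/(-76109) - 159759) = -13700*(-1/76109 - 159759) = -13700*(-12159097732/76109) = 166579638928400/76109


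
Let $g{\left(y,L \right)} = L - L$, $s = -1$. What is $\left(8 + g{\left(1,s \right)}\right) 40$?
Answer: $320$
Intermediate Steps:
$g{\left(y,L \right)} = 0$
$\left(8 + g{\left(1,s \right)}\right) 40 = \left(8 + 0\right) 40 = 8 \cdot 40 = 320$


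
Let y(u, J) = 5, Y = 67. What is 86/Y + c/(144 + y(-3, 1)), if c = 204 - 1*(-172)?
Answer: 38006/9983 ≈ 3.8071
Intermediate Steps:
c = 376 (c = 204 + 172 = 376)
86/Y + c/(144 + y(-3, 1)) = 86/67 + 376/(144 + 5) = 86*(1/67) + 376/149 = 86/67 + 376*(1/149) = 86/67 + 376/149 = 38006/9983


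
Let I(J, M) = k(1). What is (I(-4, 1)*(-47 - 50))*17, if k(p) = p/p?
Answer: -1649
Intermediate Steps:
k(p) = 1
I(J, M) = 1
(I(-4, 1)*(-47 - 50))*17 = (1*(-47 - 50))*17 = (1*(-97))*17 = -97*17 = -1649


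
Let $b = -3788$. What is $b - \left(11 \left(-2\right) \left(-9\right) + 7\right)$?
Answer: $-3993$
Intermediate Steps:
$b - \left(11 \left(-2\right) \left(-9\right) + 7\right) = -3788 - \left(11 \left(-2\right) \left(-9\right) + 7\right) = -3788 - \left(\left(-22\right) \left(-9\right) + 7\right) = -3788 - \left(198 + 7\right) = -3788 - 205 = -3993$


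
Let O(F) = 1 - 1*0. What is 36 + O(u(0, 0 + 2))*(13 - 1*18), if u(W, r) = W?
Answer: 31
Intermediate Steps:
O(F) = 1 (O(F) = 1 + 0 = 1)
36 + O(u(0, 0 + 2))*(13 - 1*18) = 36 + 1*(13 - 1*18) = 36 + 1*(13 - 18) = 36 + 1*(-5) = 36 - 5 = 31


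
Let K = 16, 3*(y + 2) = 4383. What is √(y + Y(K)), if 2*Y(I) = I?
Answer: 3*√163 ≈ 38.301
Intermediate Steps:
y = 1459 (y = -2 + (⅓)*4383 = -2 + 1461 = 1459)
Y(I) = I/2
√(y + Y(K)) = √(1459 + (½)*16) = √(1459 + 8) = √1467 = 3*√163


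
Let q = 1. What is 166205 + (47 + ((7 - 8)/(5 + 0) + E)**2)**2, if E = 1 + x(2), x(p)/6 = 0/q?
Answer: 105296606/625 ≈ 1.6847e+5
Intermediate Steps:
x(p) = 0 (x(p) = 6*(0/1) = 6*(0*1) = 6*0 = 0)
E = 1 (E = 1 + 0 = 1)
166205 + (47 + ((7 - 8)/(5 + 0) + E)**2)**2 = 166205 + (47 + ((7 - 8)/(5 + 0) + 1)**2)**2 = 166205 + (47 + (-1/5 + 1)**2)**2 = 166205 + (47 + (4/5)**2)**2 = 166205 + (47 + 16/25)**2 = 166205 + (1191/25)**2 = 166205 + 1418481/625 = 105296606/625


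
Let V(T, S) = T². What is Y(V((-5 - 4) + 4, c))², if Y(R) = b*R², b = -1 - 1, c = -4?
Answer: 1562500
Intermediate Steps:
b = -2
Y(R) = -2*R²
Y(V((-5 - 4) + 4, c))² = (-2*((-5 - 4) + 4)⁴)² = (-2*(-9 + 4)⁴)² = (-2*((-5)²)²)² = (-2*25²)² = (-2*625)² = (-1250)² = 1562500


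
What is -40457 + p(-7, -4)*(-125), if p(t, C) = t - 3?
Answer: -39207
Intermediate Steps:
p(t, C) = -3 + t
-40457 + p(-7, -4)*(-125) = -40457 + (-3 - 7)*(-125) = -40457 - 10*(-125) = -40457 + 1250 = -39207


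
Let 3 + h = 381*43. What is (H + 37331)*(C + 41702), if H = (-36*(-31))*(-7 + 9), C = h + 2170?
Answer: 2383749876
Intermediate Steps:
h = 16380 (h = -3 + 381*43 = -3 + 16383 = 16380)
C = 18550 (C = 16380 + 2170 = 18550)
H = 2232 (H = 1116*2 = 2232)
(H + 37331)*(C + 41702) = (2232 + 37331)*(18550 + 41702) = 39563*60252 = 2383749876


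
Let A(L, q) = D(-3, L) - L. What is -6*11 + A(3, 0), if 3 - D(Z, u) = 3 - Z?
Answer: -72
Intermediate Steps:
D(Z, u) = Z (D(Z, u) = 3 - (3 - Z) = 3 + (-3 + Z) = Z)
A(L, q) = -3 - L
-6*11 + A(3, 0) = -6*11 + (-3 - 1*3) = -66 + (-3 - 3) = -66 - 6 = -72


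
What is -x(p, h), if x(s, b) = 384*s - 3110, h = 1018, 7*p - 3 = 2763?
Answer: -1040374/7 ≈ -1.4862e+5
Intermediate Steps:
p = 2766/7 (p = 3/7 + (1/7)*2763 = 3/7 + 2763/7 = 2766/7 ≈ 395.14)
x(s, b) = -3110 + 384*s
-x(p, h) = -(-3110 + 384*(2766/7)) = -(-3110 + 1062144/7) = -1*1040374/7 = -1040374/7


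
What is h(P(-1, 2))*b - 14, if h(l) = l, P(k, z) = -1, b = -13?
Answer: -1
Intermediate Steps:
h(P(-1, 2))*b - 14 = -1*(-13) - 14 = 13 - 14 = -1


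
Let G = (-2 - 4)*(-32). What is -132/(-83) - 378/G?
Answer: -1005/2656 ≈ -0.37839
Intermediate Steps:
G = 192 (G = -6*(-32) = 192)
-132/(-83) - 378/G = -132/(-83) - 378/192 = -132*(-1/83) - 378*1/192 = 132/83 - 63/32 = -1005/2656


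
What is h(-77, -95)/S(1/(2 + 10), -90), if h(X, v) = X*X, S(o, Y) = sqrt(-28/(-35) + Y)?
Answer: -5929*I*sqrt(2230)/446 ≈ -627.77*I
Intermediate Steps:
S(o, Y) = sqrt(4/5 + Y) (S(o, Y) = sqrt(-28*(-1/35) + Y) = sqrt(4/5 + Y))
h(X, v) = X**2
h(-77, -95)/S(1/(2 + 10), -90) = (-77)**2/((sqrt(20 + 25*(-90))/5)) = 5929/((sqrt(20 - 2250)/5)) = 5929/((sqrt(-2230)/5)) = 5929/(((I*sqrt(2230))/5)) = 5929/((I*sqrt(2230)/5)) = 5929*(-I*sqrt(2230)/446) = -5929*I*sqrt(2230)/446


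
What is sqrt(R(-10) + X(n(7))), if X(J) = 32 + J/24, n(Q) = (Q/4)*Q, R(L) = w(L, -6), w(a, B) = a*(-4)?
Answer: sqrt(41766)/24 ≈ 8.5153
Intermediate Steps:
w(a, B) = -4*a
R(L) = -4*L
n(Q) = Q**2/4 (n(Q) = (Q*(1/4))*Q = (Q/4)*Q = Q**2/4)
X(J) = 32 + J/24 (X(J) = 32 + J*(1/24) = 32 + J/24)
sqrt(R(-10) + X(n(7))) = sqrt(-4*(-10) + (32 + ((1/4)*7**2)/24)) = sqrt(40 + (32 + ((1/4)*49)/24)) = sqrt(40 + (32 + (1/24)*(49/4))) = sqrt(40 + (32 + 49/96)) = sqrt(40 + 3121/96) = sqrt(6961/96) = sqrt(41766)/24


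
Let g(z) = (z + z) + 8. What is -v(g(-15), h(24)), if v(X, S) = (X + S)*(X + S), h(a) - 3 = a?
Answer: -25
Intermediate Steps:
g(z) = 8 + 2*z (g(z) = 2*z + 8 = 8 + 2*z)
h(a) = 3 + a
v(X, S) = (S + X)**2 (v(X, S) = (S + X)*(S + X) = (S + X)**2)
-v(g(-15), h(24)) = -((3 + 24) + (8 + 2*(-15)))**2 = -(27 + (8 - 30))**2 = -(27 - 22)**2 = -1*5**2 = -1*25 = -25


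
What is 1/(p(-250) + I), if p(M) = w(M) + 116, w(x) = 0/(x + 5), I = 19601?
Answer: 1/19717 ≈ 5.0718e-5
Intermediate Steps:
w(x) = 0 (w(x) = 0/(5 + x) = 0)
p(M) = 116 (p(M) = 0 + 116 = 116)
1/(p(-250) + I) = 1/(116 + 19601) = 1/19717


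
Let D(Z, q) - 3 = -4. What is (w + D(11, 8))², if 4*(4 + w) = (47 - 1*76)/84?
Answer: 2920681/112896 ≈ 25.871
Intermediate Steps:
D(Z, q) = -1 (D(Z, q) = 3 - 4 = -1)
w = -1373/336 (w = -4 + ((47 - 1*76)/84)/4 = -4 + ((47 - 76)*(1/84))/4 = -4 + (-29*1/84)/4 = -4 + (¼)*(-29/84) = -4 - 29/336 = -1373/336 ≈ -4.0863)
(w + D(11, 8))² = (-1373/336 - 1)² = (-1709/336)² = 2920681/112896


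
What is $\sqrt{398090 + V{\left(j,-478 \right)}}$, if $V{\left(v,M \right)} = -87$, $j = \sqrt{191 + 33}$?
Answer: $\sqrt{398003} \approx 630.88$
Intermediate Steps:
$j = 4 \sqrt{14}$ ($j = \sqrt{224} = 4 \sqrt{14} \approx 14.967$)
$\sqrt{398090 + V{\left(j,-478 \right)}} = \sqrt{398090 - 87} = \sqrt{398003}$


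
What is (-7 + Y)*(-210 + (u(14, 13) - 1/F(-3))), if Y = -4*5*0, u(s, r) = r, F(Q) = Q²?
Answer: 12418/9 ≈ 1379.8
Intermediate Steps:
Y = 0 (Y = -20*0 = 0)
(-7 + Y)*(-210 + (u(14, 13) - 1/F(-3))) = (-7 + 0)*(-210 + (13 - 1/((-3)²))) = -7*(-210 + (13 - 1/9)) = -7*(-210 + (13 - 1*⅑)) = -7*(-210 + (13 - ⅑)) = -7*(-210 + 116/9) = -7*(-1774/9) = 12418/9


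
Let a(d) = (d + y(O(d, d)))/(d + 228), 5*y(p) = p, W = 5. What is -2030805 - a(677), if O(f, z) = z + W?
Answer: -9189396692/4525 ≈ -2.0308e+6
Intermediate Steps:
O(f, z) = 5 + z (O(f, z) = z + 5 = 5 + z)
y(p) = p/5
a(d) = (1 + 6*d/5)/(228 + d) (a(d) = (d + (5 + d)/5)/(d + 228) = (d + (1 + d/5))/(228 + d) = (1 + 6*d/5)/(228 + d))
-2030805 - a(677) = -2030805 - (5 + 6*677)/(5*(228 + 677)) = -2030805 - (5 + 4062)/(5*905) = -2030805 - 4067/(5*905) = -2030805 - 1*4067/4525 = -2030805 - 4067/4525 = -9189396692/4525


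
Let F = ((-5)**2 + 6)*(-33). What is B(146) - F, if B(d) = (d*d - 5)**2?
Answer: 454159744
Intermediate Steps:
B(d) = (-5 + d**2)**2 (B(d) = (d**2 - 5)**2 = (-5 + d**2)**2)
F = -1023 (F = (25 + 6)*(-33) = 31*(-33) = -1023)
B(146) - F = (-5 + 146**2)**2 - 1*(-1023) = (-5 + 21316)**2 + 1023 = 21311**2 + 1023 = 454158721 + 1023 = 454159744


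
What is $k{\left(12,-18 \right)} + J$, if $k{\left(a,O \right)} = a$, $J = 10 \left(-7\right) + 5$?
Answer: $-53$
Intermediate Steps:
$J = -65$ ($J = -70 + 5 = -65$)
$k{\left(12,-18 \right)} + J = 12 - 65 = -53$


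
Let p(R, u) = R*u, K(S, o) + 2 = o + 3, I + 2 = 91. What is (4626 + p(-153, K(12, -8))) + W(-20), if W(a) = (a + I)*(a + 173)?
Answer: 16254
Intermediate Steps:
I = 89 (I = -2 + 91 = 89)
K(S, o) = 1 + o (K(S, o) = -2 + (o + 3) = -2 + (3 + o) = 1 + o)
W(a) = (89 + a)*(173 + a) (W(a) = (a + 89)*(a + 173) = (89 + a)*(173 + a))
(4626 + p(-153, K(12, -8))) + W(-20) = (4626 - 153*(1 - 8)) + (15397 + (-20)**2 + 262*(-20)) = (4626 - 153*(-7)) + (15397 + 400 - 5240) = (4626 + 1071) + 10557 = 5697 + 10557 = 16254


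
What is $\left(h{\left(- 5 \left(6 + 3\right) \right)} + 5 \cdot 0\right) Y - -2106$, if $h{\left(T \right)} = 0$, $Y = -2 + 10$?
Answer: $2106$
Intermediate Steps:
$Y = 8$
$\left(h{\left(- 5 \left(6 + 3\right) \right)} + 5 \cdot 0\right) Y - -2106 = \left(0 + 5 \cdot 0\right) 8 - -2106 = \left(0 + 0\right) 8 + 2106 = 0 \cdot 8 + 2106 = 0 + 2106 = 2106$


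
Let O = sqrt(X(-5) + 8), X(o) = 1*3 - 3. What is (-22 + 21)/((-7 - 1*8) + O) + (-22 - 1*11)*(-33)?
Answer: 236328/217 + 2*sqrt(2)/217 ≈ 1089.1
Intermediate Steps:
X(o) = 0 (X(o) = 3 - 3 = 0)
O = 2*sqrt(2) (O = sqrt(0 + 8) = sqrt(8) = 2*sqrt(2) ≈ 2.8284)
(-22 + 21)/((-7 - 1*8) + O) + (-22 - 1*11)*(-33) = (-22 + 21)/((-7 - 1*8) + 2*sqrt(2)) + (-22 - 1*11)*(-33) = -1/((-7 - 8) + 2*sqrt(2)) + (-22 - 11)*(-33) = -1/(-15 + 2*sqrt(2)) - 33*(-33) = -1/(-15 + 2*sqrt(2)) + 1089 = 1089 - 1/(-15 + 2*sqrt(2))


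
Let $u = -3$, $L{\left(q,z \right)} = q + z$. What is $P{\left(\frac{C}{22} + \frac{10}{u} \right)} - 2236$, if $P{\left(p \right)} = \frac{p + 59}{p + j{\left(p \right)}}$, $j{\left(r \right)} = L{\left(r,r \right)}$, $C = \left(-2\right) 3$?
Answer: $- \frac{800080}{357} \approx -2241.1$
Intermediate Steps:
$C = -6$
$j{\left(r \right)} = 2 r$ ($j{\left(r \right)} = r + r = 2 r$)
$P{\left(p \right)} = \frac{59 + p}{3 p}$ ($P{\left(p \right)} = \frac{p + 59}{p + 2 p} = \frac{59 + p}{3 p}$)
$P{\left(\frac{C}{22} + \frac{10}{u} \right)} - 2236 = \frac{59 + \left(- \frac{6}{22} + \frac{10}{-3}\right)}{3 \left(- \frac{6}{22} + \frac{10}{-3}\right)} - 2236 = \frac{59 + \left(\left(-6\right) \frac{1}{22} + 10 \left(- \frac{1}{3}\right)\right)}{3 \left(\left(-6\right) \frac{1}{22} + 10 \left(- \frac{1}{3}\right)\right)} - 2236 = \frac{59 - \frac{119}{33}}{3 \left(- \frac{3}{11} - \frac{10}{3}\right)} - 2236 = \frac{59 - \frac{119}{33}}{3 \left(- \frac{119}{33}\right)} - 2236 = \frac{1}{3} \left(- \frac{33}{119}\right) \frac{1828}{33} - 2236 = - \frac{1828}{357} - 2236 = - \frac{800080}{357}$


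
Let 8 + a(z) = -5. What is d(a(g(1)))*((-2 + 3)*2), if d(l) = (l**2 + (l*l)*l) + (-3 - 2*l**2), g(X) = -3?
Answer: -4738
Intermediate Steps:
a(z) = -13 (a(z) = -8 - 5 = -13)
d(l) = -3 + l**3 - l**2 (d(l) = (l**2 + l**2*l) + (-3 - 2*l**2) = (l**2 + l**3) + (-3 - 2*l**2) = -3 + l**3 - l**2)
d(a(g(1)))*((-2 + 3)*2) = (-3 + (-13)**3 - 1*(-13)**2)*((-2 + 3)*2) = (-3 - 2197 - 1*169)*(1*2) = (-3 - 2197 - 169)*2 = -2369*2 = -4738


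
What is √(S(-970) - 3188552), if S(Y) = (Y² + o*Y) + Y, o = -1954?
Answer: I*√353242 ≈ 594.34*I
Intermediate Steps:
S(Y) = Y² - 1953*Y (S(Y) = (Y² - 1954*Y) + Y = Y² - 1953*Y)
√(S(-970) - 3188552) = √(-970*(-1953 - 970) - 3188552) = √(-970*(-2923) - 3188552) = √(2835310 - 3188552) = √(-353242) = I*√353242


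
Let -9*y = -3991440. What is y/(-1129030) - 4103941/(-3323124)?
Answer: 45138416677/53598666996 ≈ 0.84216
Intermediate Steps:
y = 1330480/3 (y = -⅑*(-3991440) = 1330480/3 ≈ 4.4349e+5)
y/(-1129030) - 4103941/(-3323124) = (1330480/3)/(-1129030) - 4103941/(-3323124) = (1330480/3)*(-1/1129030) - 4103941*(-1/3323124) = -133048/338709 + 4103941/3323124 = 45138416677/53598666996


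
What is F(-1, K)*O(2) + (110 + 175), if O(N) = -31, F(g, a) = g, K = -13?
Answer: 316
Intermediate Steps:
F(-1, K)*O(2) + (110 + 175) = -1*(-31) + (110 + 175) = 31 + 285 = 316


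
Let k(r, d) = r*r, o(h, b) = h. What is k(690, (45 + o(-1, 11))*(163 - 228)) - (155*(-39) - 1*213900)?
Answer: 696045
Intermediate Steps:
k(r, d) = r**2
k(690, (45 + o(-1, 11))*(163 - 228)) - (155*(-39) - 1*213900) = 690**2 - (155*(-39) - 1*213900) = 476100 - (-6045 - 213900) = 476100 - 1*(-219945) = 476100 + 219945 = 696045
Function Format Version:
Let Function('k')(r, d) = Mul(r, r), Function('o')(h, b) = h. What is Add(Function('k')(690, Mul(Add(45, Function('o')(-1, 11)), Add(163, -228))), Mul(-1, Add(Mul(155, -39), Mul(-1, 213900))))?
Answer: 696045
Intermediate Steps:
Function('k')(r, d) = Pow(r, 2)
Add(Function('k')(690, Mul(Add(45, Function('o')(-1, 11)), Add(163, -228))), Mul(-1, Add(Mul(155, -39), Mul(-1, 213900)))) = Add(Pow(690, 2), Mul(-1, Add(Mul(155, -39), Mul(-1, 213900)))) = Add(476100, Mul(-1, Add(-6045, -213900))) = Add(476100, Mul(-1, -219945)) = Add(476100, 219945) = 696045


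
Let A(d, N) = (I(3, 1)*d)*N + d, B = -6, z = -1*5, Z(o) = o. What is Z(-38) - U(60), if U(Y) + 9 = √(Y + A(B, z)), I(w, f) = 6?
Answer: -29 - 3*√26 ≈ -44.297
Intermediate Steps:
z = -5
A(d, N) = d + 6*N*d (A(d, N) = (6*d)*N + d = 6*N*d + d = d + 6*N*d)
U(Y) = -9 + √(174 + Y) (U(Y) = -9 + √(Y - 6*(1 + 6*(-5))) = -9 + √(Y - 6*(1 - 30)) = -9 + √(Y - 6*(-29)) = -9 + √(Y + 174) = -9 + √(174 + Y))
Z(-38) - U(60) = -38 - (-9 + √(174 + 60)) = -38 - (-9 + √234) = -38 - (-9 + 3*√26) = -38 + (9 - 3*√26) = -29 - 3*√26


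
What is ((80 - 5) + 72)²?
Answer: 21609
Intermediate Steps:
((80 - 5) + 72)² = (75 + 72)² = 147² = 21609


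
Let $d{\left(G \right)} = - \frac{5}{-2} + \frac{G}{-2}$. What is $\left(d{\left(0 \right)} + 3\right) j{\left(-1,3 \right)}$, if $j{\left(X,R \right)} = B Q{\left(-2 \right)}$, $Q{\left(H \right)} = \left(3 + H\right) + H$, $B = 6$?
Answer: $-33$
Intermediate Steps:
$Q{\left(H \right)} = 3 + 2 H$
$d{\left(G \right)} = \frac{5}{2} - \frac{G}{2}$ ($d{\left(G \right)} = \left(-5\right) \left(- \frac{1}{2}\right) + G \left(- \frac{1}{2}\right) = \frac{5}{2} - \frac{G}{2}$)
$j{\left(X,R \right)} = -6$ ($j{\left(X,R \right)} = 6 \left(3 + 2 \left(-2\right)\right) = 6 \left(3 - 4\right) = 6 \left(-1\right) = -6$)
$\left(d{\left(0 \right)} + 3\right) j{\left(-1,3 \right)} = \left(\left(\frac{5}{2} - 0\right) + 3\right) \left(-6\right) = \left(\left(\frac{5}{2} + 0\right) + 3\right) \left(-6\right) = \left(\frac{5}{2} + 3\right) \left(-6\right) = \frac{11}{2} \left(-6\right) = -33$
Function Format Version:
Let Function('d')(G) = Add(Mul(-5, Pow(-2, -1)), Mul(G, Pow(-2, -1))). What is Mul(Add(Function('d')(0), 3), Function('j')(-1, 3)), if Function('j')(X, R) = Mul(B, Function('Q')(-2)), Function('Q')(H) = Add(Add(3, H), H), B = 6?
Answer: -33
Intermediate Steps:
Function('Q')(H) = Add(3, Mul(2, H))
Function('d')(G) = Add(Rational(5, 2), Mul(Rational(-1, 2), G)) (Function('d')(G) = Add(Mul(-5, Rational(-1, 2)), Mul(G, Rational(-1, 2))) = Add(Rational(5, 2), Mul(Rational(-1, 2), G)))
Function('j')(X, R) = -6 (Function('j')(X, R) = Mul(6, Add(3, Mul(2, -2))) = Mul(6, Add(3, -4)) = Mul(6, -1) = -6)
Mul(Add(Function('d')(0), 3), Function('j')(-1, 3)) = Mul(Add(Add(Rational(5, 2), Mul(Rational(-1, 2), 0)), 3), -6) = Mul(Add(Add(Rational(5, 2), 0), 3), -6) = Mul(Add(Rational(5, 2), 3), -6) = Mul(Rational(11, 2), -6) = -33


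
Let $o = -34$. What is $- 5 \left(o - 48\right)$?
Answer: $410$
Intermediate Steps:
$- 5 \left(o - 48\right) = - 5 \left(-34 - 48\right) = \left(-5\right) \left(-82\right) = 410$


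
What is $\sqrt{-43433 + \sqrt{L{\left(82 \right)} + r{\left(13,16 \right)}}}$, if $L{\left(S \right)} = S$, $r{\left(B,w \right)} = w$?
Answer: $\sqrt{-43433 + 7 \sqrt{2}} \approx 208.38 i$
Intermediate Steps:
$\sqrt{-43433 + \sqrt{L{\left(82 \right)} + r{\left(13,16 \right)}}} = \sqrt{-43433 + \sqrt{82 + 16}} = \sqrt{-43433 + \sqrt{98}} = \sqrt{-43433 + 7 \sqrt{2}}$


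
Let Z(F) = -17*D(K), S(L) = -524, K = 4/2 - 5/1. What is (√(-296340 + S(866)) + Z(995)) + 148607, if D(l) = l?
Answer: 148658 + 4*I*√18554 ≈ 1.4866e+5 + 544.85*I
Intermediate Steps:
K = -3 (K = 4*(½) - 5*1 = 2 - 5 = -3)
Z(F) = 51 (Z(F) = -17*(-3) = 51)
(√(-296340 + S(866)) + Z(995)) + 148607 = (√(-296340 - 524) + 51) + 148607 = (√(-296864) + 51) + 148607 = (4*I*√18554 + 51) + 148607 = (51 + 4*I*√18554) + 148607 = 148658 + 4*I*√18554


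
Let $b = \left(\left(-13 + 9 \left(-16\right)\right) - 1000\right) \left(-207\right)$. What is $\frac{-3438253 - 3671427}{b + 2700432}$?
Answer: $- \frac{7109680}{2939931} \approx -2.4183$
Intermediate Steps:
$b = 239499$ ($b = \left(\left(-13 - 144\right) - 1000\right) \left(-207\right) = \left(-157 - 1000\right) \left(-207\right) = \left(-1157\right) \left(-207\right) = 239499$)
$\frac{-3438253 - 3671427}{b + 2700432} = \frac{-3438253 - 3671427}{239499 + 2700432} = - \frac{7109680}{2939931}$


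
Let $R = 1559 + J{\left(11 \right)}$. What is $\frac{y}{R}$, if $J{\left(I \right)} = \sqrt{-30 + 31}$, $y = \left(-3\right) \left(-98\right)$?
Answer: $\frac{49}{260} \approx 0.18846$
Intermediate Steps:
$y = 294$
$J{\left(I \right)} = 1$ ($J{\left(I \right)} = \sqrt{1} = 1$)
$R = 1560$ ($R = 1559 + 1 = 1560$)
$\frac{y}{R} = \frac{294}{1560} = 294 \cdot \frac{1}{1560} = \frac{49}{260}$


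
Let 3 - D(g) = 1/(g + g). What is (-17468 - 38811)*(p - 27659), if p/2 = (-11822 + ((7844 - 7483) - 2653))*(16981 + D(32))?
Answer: 431728878472201/16 ≈ 2.6983e+13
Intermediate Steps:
D(g) = 3 - 1/(2*g) (D(g) = 3 - 1/(g + g) = 3 - 1/(2*g))
p = -7670782575/16 (p = 2*((-11822 + ((7844 - 7483) - 2653))*(16981 + (3 - ½/32))) = 2*((-11822 + (361 - 2653))*(16981 + (3 - ½*1/32))) = 2*((-11822 - 2292)*(16981 + (3 - 1/64))) = 2*(-14114*(16981 + 191/64)) = 2*(-14114*1086975/64) = 2*(-7670782575/32) = -7670782575/16 ≈ -4.7942e+8)
(-17468 - 38811)*(p - 27659) = (-17468 - 38811)*(-7670782575/16 - 27659) = -56279*(-7671225119/16) = 431728878472201/16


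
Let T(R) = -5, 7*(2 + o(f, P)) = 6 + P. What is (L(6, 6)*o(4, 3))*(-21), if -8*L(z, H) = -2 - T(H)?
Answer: -45/8 ≈ -5.6250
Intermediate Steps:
o(f, P) = -8/7 + P/7 (o(f, P) = -2 + (6 + P)/7 = -2 + (6/7 + P/7) = -8/7 + P/7)
L(z, H) = -3/8 (L(z, H) = -(-2 - 1*(-5))/8 = -(-2 + 5)/8 = -⅛*3 = -3/8)
(L(6, 6)*o(4, 3))*(-21) = -3*(-8/7 + (⅐)*3)/8*(-21) = -3*(-8/7 + 3/7)/8*(-21) = -3/8*(-5/7)*(-21) = (15/56)*(-21) = -45/8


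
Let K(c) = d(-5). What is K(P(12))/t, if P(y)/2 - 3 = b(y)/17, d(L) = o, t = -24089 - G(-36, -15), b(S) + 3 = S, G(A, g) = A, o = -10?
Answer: 10/24053 ≈ 0.00041575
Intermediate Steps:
b(S) = -3 + S
t = -24053 (t = -24089 - 1*(-36) = -24089 + 36 = -24053)
d(L) = -10
P(y) = 96/17 + 2*y/17 (P(y) = 6 + 2*((-3 + y)/17) = 6 + 2*((-3 + y)*(1/17)) = 6 + 2*(-3/17 + y/17) = 6 + (-6/17 + 2*y/17) = 96/17 + 2*y/17)
K(c) = -10
K(P(12))/t = -10/(-24053) = -10*(-1/24053) = 10/24053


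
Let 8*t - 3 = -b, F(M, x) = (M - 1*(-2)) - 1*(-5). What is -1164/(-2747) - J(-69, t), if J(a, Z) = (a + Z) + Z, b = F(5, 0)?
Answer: 787551/10988 ≈ 71.674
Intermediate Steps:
F(M, x) = 7 + M (F(M, x) = (M + 2) + 5 = (2 + M) + 5 = 7 + M)
b = 12 (b = 7 + 5 = 12)
t = -9/8 (t = 3/8 + (-1*12)/8 = 3/8 + (1/8)*(-12) = 3/8 - 3/2 = -9/8 ≈ -1.1250)
J(a, Z) = a + 2*Z (J(a, Z) = (Z + a) + Z = a + 2*Z)
-1164/(-2747) - J(-69, t) = -1164/(-2747) - (-69 + 2*(-9/8)) = -1164*(-1/2747) - (-69 - 9/4) = 1164/2747 - 1*(-285/4) = 1164/2747 + 285/4 = 787551/10988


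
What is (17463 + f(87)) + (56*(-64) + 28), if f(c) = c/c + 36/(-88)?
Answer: 305967/22 ≈ 13908.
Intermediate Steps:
f(c) = 13/22 (f(c) = 1 + 36*(-1/88) = 1 - 9/22 = 13/22)
(17463 + f(87)) + (56*(-64) + 28) = (17463 + 13/22) + (56*(-64) + 28) = 384199/22 + (-3584 + 28) = 384199/22 - 3556 = 305967/22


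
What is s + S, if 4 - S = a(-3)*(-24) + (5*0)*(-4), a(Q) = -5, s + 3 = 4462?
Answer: 4343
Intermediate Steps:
s = 4459 (s = -3 + 4462 = 4459)
S = -116 (S = 4 - (-5*(-24) + (5*0)*(-4)) = 4 - (120 + 0*(-4)) = 4 - (120 + 0) = 4 - 1*120 = 4 - 120 = -116)
s + S = 4459 - 116 = 4343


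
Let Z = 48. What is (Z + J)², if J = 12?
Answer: 3600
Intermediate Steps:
(Z + J)² = (48 + 12)² = 60² = 3600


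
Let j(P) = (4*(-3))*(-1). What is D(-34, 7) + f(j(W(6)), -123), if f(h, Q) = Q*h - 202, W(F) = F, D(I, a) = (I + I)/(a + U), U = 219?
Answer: -189648/113 ≈ -1678.3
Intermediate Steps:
D(I, a) = 2*I/(219 + a) (D(I, a) = (I + I)/(a + 219) = (2*I)/(219 + a) = 2*I/(219 + a))
j(P) = 12 (j(P) = -12*(-1) = 12)
f(h, Q) = -202 + Q*h
D(-34, 7) + f(j(W(6)), -123) = 2*(-34)/(219 + 7) + (-202 - 123*12) = 2*(-34)/226 + (-202 - 1476) = 2*(-34)*(1/226) - 1678 = -34/113 - 1678 = -189648/113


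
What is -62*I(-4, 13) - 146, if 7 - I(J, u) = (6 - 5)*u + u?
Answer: 1032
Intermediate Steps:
I(J, u) = 7 - 2*u (I(J, u) = 7 - ((6 - 5)*u + u) = 7 - (1*u + u) = 7 - (u + u) = 7 - 2*u)
-62*I(-4, 13) - 146 = -62*(7 - 2*13) - 146 = -62*(7 - 26) - 146 = -62*(-19) - 146 = 1178 - 146 = 1032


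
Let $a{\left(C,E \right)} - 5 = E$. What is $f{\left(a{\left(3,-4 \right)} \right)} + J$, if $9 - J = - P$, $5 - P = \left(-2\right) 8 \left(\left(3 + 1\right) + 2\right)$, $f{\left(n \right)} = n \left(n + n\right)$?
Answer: $112$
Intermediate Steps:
$a{\left(C,E \right)} = 5 + E$
$f{\left(n \right)} = 2 n^{2}$ ($f{\left(n \right)} = n 2 n = 2 n^{2}$)
$P = 101$ ($P = 5 - \left(-2\right) 8 \left(\left(3 + 1\right) + 2\right) = 5 - - 16 \left(4 + 2\right) = 5 - \left(-16\right) 6 = 5 - -96 = 5 + 96 = 101$)
$J = 110$ ($J = 9 - \left(-1\right) 101 = 9 - -101 = 9 + 101 = 110$)
$f{\left(a{\left(3,-4 \right)} \right)} + J = 2 \left(5 - 4\right)^{2} + 110 = 2 \cdot 1^{2} + 110 = 2 \cdot 1 + 110 = 2 + 110 = 112$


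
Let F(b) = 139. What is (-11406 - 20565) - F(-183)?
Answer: -32110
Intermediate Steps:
(-11406 - 20565) - F(-183) = (-11406 - 20565) - 1*139 = -31971 - 139 = -32110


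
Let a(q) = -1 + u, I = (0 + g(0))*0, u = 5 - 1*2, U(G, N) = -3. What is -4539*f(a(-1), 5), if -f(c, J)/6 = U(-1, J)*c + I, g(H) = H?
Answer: -163404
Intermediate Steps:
u = 3 (u = 5 - 2 = 3)
I = 0 (I = (0 + 0)*0 = 0*0 = 0)
a(q) = 2 (a(q) = -1 + 3 = 2)
f(c, J) = 18*c (f(c, J) = -6*(-3*c + 0) = -(-18)*c = 18*c)
-4539*f(a(-1), 5) = -81702*2 = -4539*36 = -163404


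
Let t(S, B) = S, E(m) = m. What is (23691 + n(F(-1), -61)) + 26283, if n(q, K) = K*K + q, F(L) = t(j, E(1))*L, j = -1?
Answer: 53696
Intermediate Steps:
F(L) = -L
n(q, K) = q + K² (n(q, K) = K² + q = q + K²)
(23691 + n(F(-1), -61)) + 26283 = (23691 + (-1*(-1) + (-61)²)) + 26283 = (23691 + (1 + 3721)) + 26283 = (23691 + 3722) + 26283 = 27413 + 26283 = 53696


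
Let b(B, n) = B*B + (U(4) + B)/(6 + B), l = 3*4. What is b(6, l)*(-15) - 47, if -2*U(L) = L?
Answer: -592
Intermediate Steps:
U(L) = -L/2
l = 12
b(B, n) = B² + (-2 + B)/(6 + B) (b(B, n) = B*B + (-½*4 + B)/(6 + B) = B² + (-2 + B)/(6 + B))
b(6, l)*(-15) - 47 = ((-2 + 6 + 6³ + 6*6²)/(6 + 6))*(-15) - 47 = ((-2 + 6 + 216 + 6*36)/12)*(-15) - 47 = ((-2 + 6 + 216 + 216)/12)*(-15) - 47 = ((1/12)*436)*(-15) - 47 = (109/3)*(-15) - 47 = -545 - 47 = -592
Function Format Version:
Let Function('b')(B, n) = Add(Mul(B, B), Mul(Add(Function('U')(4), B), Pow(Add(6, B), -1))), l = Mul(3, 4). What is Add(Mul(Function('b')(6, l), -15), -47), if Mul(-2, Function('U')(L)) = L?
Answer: -592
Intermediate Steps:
Function('U')(L) = Mul(Rational(-1, 2), L)
l = 12
Function('b')(B, n) = Add(Pow(B, 2), Mul(Pow(Add(6, B), -1), Add(-2, B))) (Function('b')(B, n) = Add(Mul(B, B), Mul(Add(Mul(Rational(-1, 2), 4), B), Pow(Add(6, B), -1))) = Add(Pow(B, 2), Mul(Add(-2, B), Pow(Add(6, B), -1))) = Add(Pow(B, 2), Mul(Pow(Add(6, B), -1), Add(-2, B))))
Add(Mul(Function('b')(6, l), -15), -47) = Add(Mul(Mul(Pow(Add(6, 6), -1), Add(-2, 6, Pow(6, 3), Mul(6, Pow(6, 2)))), -15), -47) = Add(Mul(Mul(Pow(12, -1), Add(-2, 6, 216, Mul(6, 36))), -15), -47) = Add(Mul(Mul(Rational(1, 12), Add(-2, 6, 216, 216)), -15), -47) = Add(Mul(Mul(Rational(1, 12), 436), -15), -47) = Add(Mul(Rational(109, 3), -15), -47) = Add(-545, -47) = -592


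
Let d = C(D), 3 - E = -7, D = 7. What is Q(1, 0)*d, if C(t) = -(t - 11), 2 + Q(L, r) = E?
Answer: 32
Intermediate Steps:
E = 10 (E = 3 - 1*(-7) = 3 + 7 = 10)
Q(L, r) = 8 (Q(L, r) = -2 + 10 = 8)
C(t) = 11 - t (C(t) = -(-11 + t) = 11 - t)
d = 4 (d = 11 - 1*7 = 11 - 7 = 4)
Q(1, 0)*d = 8*4 = 32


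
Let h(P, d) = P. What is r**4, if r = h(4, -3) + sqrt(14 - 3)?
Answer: (4 + sqrt(11))**4 ≈ 2865.8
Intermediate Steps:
r = 4 + sqrt(11) (r = 4 + sqrt(14 - 3) = 4 + sqrt(11) ≈ 7.3166)
r**4 = (4 + sqrt(11))**4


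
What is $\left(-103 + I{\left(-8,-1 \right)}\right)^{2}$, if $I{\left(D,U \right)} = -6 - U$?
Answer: $11664$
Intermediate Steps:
$\left(-103 + I{\left(-8,-1 \right)}\right)^{2} = \left(-103 - 5\right)^{2} = \left(-108\right)^{2} = 11664$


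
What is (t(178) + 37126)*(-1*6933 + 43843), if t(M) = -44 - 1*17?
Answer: 1368069150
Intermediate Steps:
t(M) = -61 (t(M) = -44 - 17 = -61)
(t(178) + 37126)*(-1*6933 + 43843) = (-61 + 37126)*(-1*6933 + 43843) = 37065*(-6933 + 43843) = 37065*36910 = 1368069150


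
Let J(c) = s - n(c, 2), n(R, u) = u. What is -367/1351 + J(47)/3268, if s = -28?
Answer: -619943/2207534 ≈ -0.28083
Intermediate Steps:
J(c) = -30 (J(c) = -28 - 1*2 = -28 - 2 = -30)
-367/1351 + J(47)/3268 = -367/1351 - 30/3268 = -367*1/1351 - 30*1/3268 = -367/1351 - 15/1634 = -619943/2207534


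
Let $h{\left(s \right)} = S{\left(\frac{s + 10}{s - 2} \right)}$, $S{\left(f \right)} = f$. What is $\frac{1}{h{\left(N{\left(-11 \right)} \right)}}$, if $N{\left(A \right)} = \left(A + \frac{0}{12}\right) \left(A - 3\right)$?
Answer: $\frac{38}{41} \approx 0.92683$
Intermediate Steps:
$N{\left(A \right)} = A \left(-3 + A\right)$ ($N{\left(A \right)} = \left(A + 0 \cdot \frac{1}{12}\right) \left(-3 + A\right) = \left(A + 0\right) \left(-3 + A\right) = A \left(-3 + A\right)$)
$h{\left(s \right)} = \frac{10 + s}{-2 + s}$ ($h{\left(s \right)} = \frac{s + 10}{s - 2} = \frac{10 + s}{-2 + s}$)
$\frac{1}{h{\left(N{\left(-11 \right)} \right)}} = \frac{1}{\frac{1}{-2 - 11 \left(-3 - 11\right)} \left(10 - 11 \left(-3 - 11\right)\right)} = \frac{1}{\frac{1}{-2 - -154} \left(10 - -154\right)} = \frac{1}{\frac{1}{-2 + 154} \left(10 + 154\right)} = \frac{1}{\frac{1}{152} \cdot 164} = \frac{1}{\frac{41}{38}} = \frac{38}{41}$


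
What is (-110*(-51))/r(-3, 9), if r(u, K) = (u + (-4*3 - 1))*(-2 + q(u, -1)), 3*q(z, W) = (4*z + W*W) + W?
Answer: 935/16 ≈ 58.438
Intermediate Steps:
q(z, W) = W/3 + W²/3 + 4*z/3 (q(z, W) = ((4*z + W*W) + W)/3 = ((4*z + W²) + W)/3 = ((W² + 4*z) + W)/3 = (W + W² + 4*z)/3 = W/3 + W²/3 + 4*z/3)
r(u, K) = (-13 + u)*(-2 + 4*u/3) (r(u, K) = (u + (-4*3 - 1))*(-2 + ((⅓)*(-1) + (⅓)*(-1)² + 4*u/3)) = (u + (-12 - 1))*(-2 + (-⅓ + (⅓)*1 + 4*u/3)) = (u - 13)*(-2 + (-⅓ + ⅓ + 4*u/3)) = (-13 + u)*(-2 + 4*u/3))
(-110*(-51))/r(-3, 9) = (-110*(-51))/(26 - 58/3*(-3) + (4/3)*(-3)²) = 5610/(26 + 58 + (4/3)*9) = 5610/(26 + 58 + 12) = 5610/96 = 5610*(1/96) = 935/16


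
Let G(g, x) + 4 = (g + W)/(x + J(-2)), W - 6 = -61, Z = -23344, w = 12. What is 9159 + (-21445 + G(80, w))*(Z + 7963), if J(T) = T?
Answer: 659755551/2 ≈ 3.2988e+8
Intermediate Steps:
W = -55 (W = 6 - 61 = -55)
G(g, x) = -4 + (-55 + g)/(-2 + x) (G(g, x) = -4 + (g - 55)/(x - 2) = -4 + (-55 + g)/(-2 + x))
9159 + (-21445 + G(80, w))*(Z + 7963) = 9159 + (-21445 + (-47 + 80 - 4*12)/(-2 + 12))*(-23344 + 7963) = 9159 + (-21445 + (-47 + 80 - 48)/10)*(-15381) = 9159 + (-21445 + (1/10)*(-15))*(-15381) = 9159 + (-21445 - 3/2)*(-15381) = 9159 - 42893/2*(-15381) = 9159 + 659737233/2 = 659755551/2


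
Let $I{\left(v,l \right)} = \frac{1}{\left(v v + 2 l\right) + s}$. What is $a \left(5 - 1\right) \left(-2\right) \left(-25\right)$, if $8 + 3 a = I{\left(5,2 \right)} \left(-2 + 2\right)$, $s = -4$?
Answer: $- \frac{1600}{3} \approx -533.33$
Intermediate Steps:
$I{\left(v,l \right)} = \frac{1}{-4 + v^{2} + 2 l}$ ($I{\left(v,l \right)} = \frac{1}{\left(v v + 2 l\right) - 4} = \frac{1}{\left(v^{2} + 2 l\right) - 4} = \frac{1}{-4 + v^{2} + 2 l}$)
$a = - \frac{8}{3}$ ($a = - \frac{8}{3} + \frac{\frac{1}{-4 + 5^{2} + 2 \cdot 2} \left(-2 + 2\right)}{3} = - \frac{8}{3} + \frac{\frac{1}{-4 + 25 + 4} \cdot 0}{3} = - \frac{8}{3} + \frac{\frac{1}{25} \cdot 0}{3} = - \frac{8}{3} + \frac{1}{3} \cdot 0 = - \frac{8}{3} + 0 = - \frac{8}{3} \approx -2.6667$)
$a \left(5 - 1\right) \left(-2\right) \left(-25\right) = - \frac{8 \left(5 - 1\right) \left(-2\right)}{3} \left(-25\right) = - \frac{8 \cdot 4 \left(-2\right)}{3} \left(-25\right) = \left(- \frac{8}{3}\right) \left(-8\right) \left(-25\right) = \frac{64}{3} \left(-25\right) = - \frac{1600}{3}$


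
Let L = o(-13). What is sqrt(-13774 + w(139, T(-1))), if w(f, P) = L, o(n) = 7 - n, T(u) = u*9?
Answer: 23*I*sqrt(26) ≈ 117.28*I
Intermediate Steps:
T(u) = 9*u
L = 20 (L = 7 - 1*(-13) = 7 + 13 = 20)
w(f, P) = 20
sqrt(-13774 + w(139, T(-1))) = sqrt(-13774 + 20) = sqrt(-13754) = 23*I*sqrt(26)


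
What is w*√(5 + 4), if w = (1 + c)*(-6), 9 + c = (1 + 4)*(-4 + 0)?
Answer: 504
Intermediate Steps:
c = -29 (c = -9 + (1 + 4)*(-4 + 0) = -9 + 5*(-4) = -9 - 20 = -29)
w = 168 (w = (1 - 29)*(-6) = -28*(-6) = 168)
w*√(5 + 4) = 168*√(5 + 4) = 168*√9 = 168*3 = 504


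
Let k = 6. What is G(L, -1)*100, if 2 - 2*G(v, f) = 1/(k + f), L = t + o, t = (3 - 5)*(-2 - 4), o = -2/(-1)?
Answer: 90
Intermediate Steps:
o = 2 (o = -2*(-1) = 2)
t = 12 (t = -2*(-6) = 12)
L = 14 (L = 12 + 2 = 14)
G(v, f) = 1 - 1/(2*(6 + f))
G(L, -1)*100 = ((11/2 - 1)/(6 - 1))*100 = ((9/2)/5)*100 = ((⅕)*(9/2))*100 = (9/10)*100 = 90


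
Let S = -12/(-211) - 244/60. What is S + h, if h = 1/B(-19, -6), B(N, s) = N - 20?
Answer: -55346/13715 ≈ -4.0354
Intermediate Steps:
B(N, s) = -20 + N
S = -12691/3165 (S = -12*(-1/211) - 244*1/60 = 12/211 - 61/15 = -12691/3165 ≈ -4.0098)
h = -1/39 (h = 1/(-20 - 19) = 1/(-39) = -1/39 ≈ -0.025641)
S + h = -12691/3165 - 1/39 = -55346/13715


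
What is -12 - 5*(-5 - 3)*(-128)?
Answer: -5132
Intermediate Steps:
-12 - 5*(-5 - 3)*(-128) = -12 - 5*(-8)*(-128) = -12 + 40*(-128) = -12 - 5120 = -5132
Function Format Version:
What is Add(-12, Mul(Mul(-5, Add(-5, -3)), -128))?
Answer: -5132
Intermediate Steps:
Add(-12, Mul(Mul(-5, Add(-5, -3)), -128)) = Add(-12, Mul(Mul(-5, -8), -128)) = Add(-12, Mul(40, -128)) = Add(-12, -5120) = -5132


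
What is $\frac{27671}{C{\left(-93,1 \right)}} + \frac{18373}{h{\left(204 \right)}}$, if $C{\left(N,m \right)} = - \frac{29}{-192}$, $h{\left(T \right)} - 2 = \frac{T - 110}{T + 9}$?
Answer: $\frac{2876162661}{15080} \approx 1.9073 \cdot 10^{5}$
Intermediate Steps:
$h{\left(T \right)} = 2 + \frac{-110 + T}{9 + T}$ ($h{\left(T \right)} = 2 + \frac{T - 110}{T + 9} = 2 + \frac{-110 + T}{9 + T}$)
$C{\left(N,m \right)} = \frac{29}{192}$ ($C{\left(N,m \right)} = \left(-29\right) \left(- \frac{1}{192}\right) = \frac{29}{192}$)
$\frac{27671}{C{\left(-93,1 \right)}} + \frac{18373}{h{\left(204 \right)}} = \frac{27671}{\frac{29}{192}} + \frac{18373}{\frac{1}{9 + 204} \left(-92 + 3 \cdot 204\right)} = 27671 \cdot \frac{192}{29} + \frac{18373}{\frac{1}{213} \left(-92 + 612\right)} = \frac{5312832}{29} + \frac{18373}{\frac{1}{213} \cdot 520} = \frac{5312832}{29} + \frac{18373}{\frac{520}{213}} = \frac{5312832}{29} + 18373 \cdot \frac{213}{520} = \frac{5312832}{29} + \frac{3913449}{520} = \frac{2876162661}{15080}$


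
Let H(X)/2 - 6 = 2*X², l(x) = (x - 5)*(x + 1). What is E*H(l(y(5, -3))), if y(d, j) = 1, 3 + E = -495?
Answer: -133464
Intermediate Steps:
E = -498 (E = -3 - 495 = -498)
l(x) = (1 + x)*(-5 + x) (l(x) = (-5 + x)*(1 + x) = (1 + x)*(-5 + x))
H(X) = 12 + 4*X² (H(X) = 12 + 2*(2*X²) = 12 + 4*X²)
E*H(l(y(5, -3))) = -498*(12 + 4*(-5 + 1² - 4*1)²) = -498*(12 + 4*(-5 + 1 - 4)²) = -498*(12 + 4*(-8)²) = -498*(12 + 4*64) = -498*(12 + 256) = -498*268 = -133464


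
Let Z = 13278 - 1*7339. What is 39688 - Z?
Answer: 33749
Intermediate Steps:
Z = 5939 (Z = 13278 - 7339 = 5939)
39688 - Z = 39688 - 1*5939 = 39688 - 5939 = 33749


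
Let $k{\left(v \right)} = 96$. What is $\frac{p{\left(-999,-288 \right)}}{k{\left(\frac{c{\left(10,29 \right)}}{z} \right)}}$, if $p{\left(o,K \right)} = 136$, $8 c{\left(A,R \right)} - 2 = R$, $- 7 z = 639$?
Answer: $\frac{17}{12} \approx 1.4167$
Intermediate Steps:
$z = - \frac{639}{7}$ ($z = \left(- \frac{1}{7}\right) 639 = - \frac{639}{7} \approx -91.286$)
$c{\left(A,R \right)} = \frac{1}{4} + \frac{R}{8}$
$\frac{p{\left(-999,-288 \right)}}{k{\left(\frac{c{\left(10,29 \right)}}{z} \right)}} = \frac{136}{96} = 136 \cdot \frac{1}{96} = \frac{17}{12}$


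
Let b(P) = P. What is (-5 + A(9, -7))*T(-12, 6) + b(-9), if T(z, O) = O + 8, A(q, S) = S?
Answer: -177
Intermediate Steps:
T(z, O) = 8 + O
(-5 + A(9, -7))*T(-12, 6) + b(-9) = (-5 - 7)*(8 + 6) - 9 = -12*14 - 9 = -168 - 9 = -177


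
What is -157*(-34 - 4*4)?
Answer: 7850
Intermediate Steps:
-157*(-34 - 4*4) = -157*(-34 - 1*16) = -157*(-34 - 16) = -157*(-50) = 7850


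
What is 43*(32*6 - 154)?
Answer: 1634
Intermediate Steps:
43*(32*6 - 154) = 43*(192 - 154) = 43*38 = 1634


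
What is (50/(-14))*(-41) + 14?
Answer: 1123/7 ≈ 160.43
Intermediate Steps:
(50/(-14))*(-41) + 14 = (50*(-1/14))*(-41) + 14 = -25/7*(-41) + 14 = 1025/7 + 14 = 1123/7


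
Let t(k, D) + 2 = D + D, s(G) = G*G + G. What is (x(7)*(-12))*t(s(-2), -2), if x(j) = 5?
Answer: 360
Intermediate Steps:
s(G) = G + G² (s(G) = G² + G = G + G²)
t(k, D) = -2 + 2*D (t(k, D) = -2 + (D + D) = -2 + 2*D)
(x(7)*(-12))*t(s(-2), -2) = (5*(-12))*(-2 + 2*(-2)) = -60*(-2 - 4) = -60*(-6) = 360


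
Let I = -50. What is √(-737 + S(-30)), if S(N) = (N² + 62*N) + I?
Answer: I*√1747 ≈ 41.797*I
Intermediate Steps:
S(N) = -50 + N² + 62*N (S(N) = (N² + 62*N) - 50 = -50 + N² + 62*N)
√(-737 + S(-30)) = √(-737 + (-50 + (-30)² + 62*(-30))) = √(-737 + (-50 + 900 - 1860)) = √(-737 - 1010) = √(-1747) = I*√1747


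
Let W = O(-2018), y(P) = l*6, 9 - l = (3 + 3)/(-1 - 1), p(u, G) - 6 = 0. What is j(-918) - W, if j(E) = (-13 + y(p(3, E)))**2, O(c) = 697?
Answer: 2784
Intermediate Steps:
p(u, G) = 6 (p(u, G) = 6 + 0 = 6)
l = 12 (l = 9 - (3 + 3)/(-1 - 1) = 9 - 6/(-2) = 9 - 6*(-1)/2 = 9 - 1*(-3) = 9 + 3 = 12)
y(P) = 72 (y(P) = 12*6 = 72)
W = 697
j(E) = 3481 (j(E) = (-13 + 72)**2 = 59**2 = 3481)
j(-918) - W = 3481 - 1*697 = 3481 - 697 = 2784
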